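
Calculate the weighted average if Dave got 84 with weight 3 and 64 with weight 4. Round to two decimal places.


Weighted sum:
3 x 84 + 4 x 64 = 508
Total weight:
3 + 4 = 7
Weighted average:
508 / 7 = 72.5714... ≈ 72.57

72.57


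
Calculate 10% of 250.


Convert percentage to decimal:
10% = 0.1
Multiply:
250 x 0.1 = 25

25


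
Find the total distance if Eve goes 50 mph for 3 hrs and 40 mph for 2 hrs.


Leg 1 distance:
50 x 3 = 150 miles
Leg 2 distance:
40 x 2 = 80 miles
Total distance:
150 + 80 = 230 miles

230 miles


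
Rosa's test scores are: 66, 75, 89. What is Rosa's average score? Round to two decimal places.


Add the scores:
66 + 75 + 89 = 230
Divide by the number of tests:
230 / 3 = 76.6666... ≈ 76.67

76.67


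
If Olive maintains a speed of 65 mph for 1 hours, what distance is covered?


Use the formula: distance = speed x time
Speed = 65 mph, Time = 1 hours
65 x 1 = 65 miles

65 miles


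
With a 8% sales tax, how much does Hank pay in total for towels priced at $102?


Calculate the tax:
8% of $102 = $8.16
Add tax to price:
$102 + $8.16 = $110.16

$110.16


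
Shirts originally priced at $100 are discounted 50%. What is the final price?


Calculate the discount amount:
50% of $100 = $50
Subtract from original:
$100 - $50 = $50

$50


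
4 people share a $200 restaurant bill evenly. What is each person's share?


Total bill: $200
Number of people: 4
Each pays: $200 / 4 = $50

$50


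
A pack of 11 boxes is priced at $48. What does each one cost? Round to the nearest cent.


Total cost: $48
Number of items: 11
Unit price: $48 / 11 = $4.3636... ≈ $4.36

$4.36


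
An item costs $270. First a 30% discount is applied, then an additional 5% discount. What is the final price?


First discount:
30% of $270 = $81
Price after first discount:
$270 - $81 = $189
Second discount:
5% of $189 = $9.45
Final price:
$189 - $9.45 = $179.55

$179.55


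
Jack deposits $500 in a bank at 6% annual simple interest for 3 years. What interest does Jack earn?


Use the formula I = P x R x T / 100
P x R x T = 500 x 6 x 3 = 9000
I = 9000 / 100 = $90

$90


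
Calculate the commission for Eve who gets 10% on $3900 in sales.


Convert rate to decimal:
10% = 0.1
Multiply by sales:
$3900 x 0.1 = $390

$390


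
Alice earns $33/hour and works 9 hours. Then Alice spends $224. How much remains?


Calculate earnings:
9 x $33 = $297
Subtract spending:
$297 - $224 = $73

$73


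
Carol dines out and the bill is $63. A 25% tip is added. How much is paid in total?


Calculate the tip:
25% of $63 = $15.75
Add tip to meal cost:
$63 + $15.75 = $78.75

$78.75


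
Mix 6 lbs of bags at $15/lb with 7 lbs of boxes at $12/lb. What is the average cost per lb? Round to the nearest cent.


Cost of bags:
6 x $15 = $90
Cost of boxes:
7 x $12 = $84
Total cost: $90 + $84 = $174
Total weight: 13 lbs
Average: $174 / 13 = $13.3846... ≈ $13.38/lb

$13.38/lb


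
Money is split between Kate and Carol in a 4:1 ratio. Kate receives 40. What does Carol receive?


Find the multiplier:
40 / 4 = 10
Apply to Carol's share:
1 x 10 = 10

10


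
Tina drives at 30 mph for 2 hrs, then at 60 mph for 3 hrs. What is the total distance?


Leg 1 distance:
30 x 2 = 60 miles
Leg 2 distance:
60 x 3 = 180 miles
Total distance:
60 + 180 = 240 miles

240 miles


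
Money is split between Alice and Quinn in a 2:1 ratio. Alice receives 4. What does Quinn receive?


Find the multiplier:
4 / 2 = 2
Apply to Quinn's share:
1 x 2 = 2

2


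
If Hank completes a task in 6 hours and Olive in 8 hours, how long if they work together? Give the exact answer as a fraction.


Hank's rate: 1/6 of the job per hour
Olive's rate: 1/8 of the job per hour
Combined rate: 1/6 + 1/8 = 7/24 per hour
Time = 1 / (7/24) = 24/7 hours (≈ 3.43 hours)

24/7 hours


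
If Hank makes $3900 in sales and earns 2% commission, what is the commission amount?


Convert rate to decimal:
2% = 0.02
Multiply by sales:
$3900 x 0.02 = $78

$78


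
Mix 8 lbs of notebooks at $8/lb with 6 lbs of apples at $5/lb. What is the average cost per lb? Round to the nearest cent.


Cost of notebooks:
8 x $8 = $64
Cost of apples:
6 x $5 = $30
Total cost: $64 + $30 = $94
Total weight: 14 lbs
Average: $94 / 14 = $6.7142... ≈ $6.71/lb

$6.71/lb


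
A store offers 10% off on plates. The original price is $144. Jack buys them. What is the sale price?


Calculate the discount amount:
10% of $144 = $14.40
Subtract from original:
$144 - $14.40 = $129.60

$129.60


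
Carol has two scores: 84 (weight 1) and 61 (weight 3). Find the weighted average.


Weighted sum:
1 x 84 + 3 x 61 = 267
Total weight:
1 + 3 = 4
Weighted average:
267 / 4 = 66.75

66.75


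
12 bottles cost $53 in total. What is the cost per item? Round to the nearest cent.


Total cost: $53
Number of items: 12
Unit price: $53 / 12 = $4.4166... ≈ $4.42

$4.42


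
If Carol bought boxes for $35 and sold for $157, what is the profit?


Selling price = $157
Cost price = $35
Profit = selling price - cost price:
Profit = $157 - $35 = $122

$122


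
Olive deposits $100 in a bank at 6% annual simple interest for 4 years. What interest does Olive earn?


Use the formula I = P x R x T / 100
P x R x T = 100 x 6 x 4 = 2400
I = 2400 / 100 = $24

$24


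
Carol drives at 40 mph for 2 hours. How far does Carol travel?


Use the formula: distance = speed x time
Speed = 40 mph, Time = 2 hours
40 x 2 = 80 miles

80 miles


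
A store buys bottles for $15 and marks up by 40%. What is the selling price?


Calculate the markup amount:
40% of $15 = $6
Add to cost:
$15 + $6 = $21

$21


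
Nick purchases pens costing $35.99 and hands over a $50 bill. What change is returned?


Start with the amount paid:
$50
Subtract the price:
$50 - $35.99 = $14.01

$14.01


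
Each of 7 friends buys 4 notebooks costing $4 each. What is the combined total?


Cost per person:
4 x $4 = $16
Group total:
7 x $16 = $112

$112


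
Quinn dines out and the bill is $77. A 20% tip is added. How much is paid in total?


Calculate the tip:
20% of $77 = $15.40
Add tip to meal cost:
$77 + $15.40 = $92.40

$92.40


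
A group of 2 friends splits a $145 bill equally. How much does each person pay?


Total bill: $145
Number of people: 2
Each pays: $145 / 2 = $72.50

$72.50


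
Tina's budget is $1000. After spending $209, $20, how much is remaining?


Add up expenses:
$209 + $20 = $229
Subtract from budget:
$1000 - $229 = $771

$771


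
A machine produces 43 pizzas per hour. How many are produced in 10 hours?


Production rate: 43 pizzas per hour
Time: 10 hours
Total: 43 x 10 = 430 pizzas

430 pizzas


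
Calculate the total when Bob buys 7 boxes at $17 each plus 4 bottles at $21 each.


Cost of boxes:
7 x $17 = $119
Cost of bottles:
4 x $21 = $84
Add both:
$119 + $84 = $203

$203


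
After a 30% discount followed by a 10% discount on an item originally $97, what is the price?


First discount:
30% of $97 = $29.10
Price after first discount:
$97 - $29.10 = $67.90
Second discount:
10% of $67.90 = $6.79
Final price:
$67.90 - $6.79 = $61.11

$61.11


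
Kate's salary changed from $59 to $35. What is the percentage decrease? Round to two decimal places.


Find the absolute change:
|35 - 59| = 24
Divide by original and multiply by 100:
24 / 59 x 100 = 40.6779...% ≈ 40.68%

40.68%


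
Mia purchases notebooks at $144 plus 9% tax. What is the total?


Calculate the tax:
9% of $144 = $12.96
Add tax to price:
$144 + $12.96 = $156.96

$156.96


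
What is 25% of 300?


Convert percentage to decimal:
25% = 0.25
Multiply:
300 x 0.25 = 75

75


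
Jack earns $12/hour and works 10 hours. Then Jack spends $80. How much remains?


Calculate earnings:
10 x $12 = $120
Subtract spending:
$120 - $80 = $40

$40


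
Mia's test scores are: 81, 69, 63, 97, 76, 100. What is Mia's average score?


Add the scores:
81 + 69 + 63 + 97 + 76 + 100 = 486
Divide by the number of tests:
486 / 6 = 81

81


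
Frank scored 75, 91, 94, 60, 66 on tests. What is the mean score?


Add the scores:
75 + 91 + 94 + 60 + 66 = 386
Divide by the number of tests:
386 / 5 = 77.2

77.2


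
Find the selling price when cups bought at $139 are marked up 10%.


Calculate the markup amount:
10% of $139 = $13.90
Add to cost:
$139 + $13.90 = $152.90

$152.90


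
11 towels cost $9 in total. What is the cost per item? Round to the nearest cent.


Total cost: $9
Number of items: 11
Unit price: $9 / 11 = $0.8181... ≈ $0.82

$0.82


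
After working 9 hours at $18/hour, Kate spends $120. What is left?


Calculate earnings:
9 x $18 = $162
Subtract spending:
$162 - $120 = $42

$42


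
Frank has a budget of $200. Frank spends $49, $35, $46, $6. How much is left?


Add up expenses:
$49 + $35 + $46 + $6 = $136
Subtract from budget:
$200 - $136 = $64

$64


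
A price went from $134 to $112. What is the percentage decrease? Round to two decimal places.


Find the absolute change:
|112 - 134| = 22
Divide by original and multiply by 100:
22 / 134 x 100 = 16.4179...% ≈ 16.42%

16.42%


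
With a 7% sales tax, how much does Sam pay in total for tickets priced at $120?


Calculate the tax:
7% of $120 = $8.40
Add tax to price:
$120 + $8.40 = $128.40

$128.40


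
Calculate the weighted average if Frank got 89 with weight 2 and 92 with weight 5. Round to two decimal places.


Weighted sum:
2 x 89 + 5 x 92 = 638
Total weight:
2 + 5 = 7
Weighted average:
638 / 7 = 91.1428... ≈ 91.14

91.14


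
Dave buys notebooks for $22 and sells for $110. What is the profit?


Selling price = $110
Cost price = $22
Profit = selling price - cost price:
Profit = $110 - $22 = $88

$88


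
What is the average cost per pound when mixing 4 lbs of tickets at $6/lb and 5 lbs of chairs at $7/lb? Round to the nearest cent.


Cost of tickets:
4 x $6 = $24
Cost of chairs:
5 x $7 = $35
Total cost: $24 + $35 = $59
Total weight: 9 lbs
Average: $59 / 9 = $6.5555... ≈ $6.56/lb

$6.56/lb


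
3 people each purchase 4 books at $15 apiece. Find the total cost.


Cost per person:
4 x $15 = $60
Group total:
3 x $60 = $180

$180


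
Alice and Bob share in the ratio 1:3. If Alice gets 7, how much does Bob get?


Find the multiplier:
7 / 1 = 7
Apply to Bob's share:
3 x 7 = 21

21


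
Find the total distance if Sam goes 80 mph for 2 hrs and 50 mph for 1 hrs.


Leg 1 distance:
80 x 2 = 160 miles
Leg 2 distance:
50 x 1 = 50 miles
Total distance:
160 + 50 = 210 miles

210 miles


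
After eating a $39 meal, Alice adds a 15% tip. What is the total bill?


Calculate the tip:
15% of $39 = $5.85
Add tip to meal cost:
$39 + $5.85 = $44.85

$44.85


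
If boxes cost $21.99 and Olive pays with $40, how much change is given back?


Start with the amount paid:
$40
Subtract the price:
$40 - $21.99 = $18.01

$18.01


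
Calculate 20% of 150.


Convert percentage to decimal:
20% = 0.2
Multiply:
150 x 0.2 = 30

30


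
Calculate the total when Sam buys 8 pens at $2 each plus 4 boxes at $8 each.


Cost of pens:
8 x $2 = $16
Cost of boxes:
4 x $8 = $32
Add both:
$16 + $32 = $48

$48


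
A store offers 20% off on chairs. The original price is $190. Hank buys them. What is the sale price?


Calculate the discount amount:
20% of $190 = $38
Subtract from original:
$190 - $38 = $152

$152


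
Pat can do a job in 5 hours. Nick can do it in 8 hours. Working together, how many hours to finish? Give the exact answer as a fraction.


Pat's rate: 1/5 of the job per hour
Nick's rate: 1/8 of the job per hour
Combined rate: 1/5 + 1/8 = 13/40 per hour
Time = 1 / (13/40) = 40/13 hours (≈ 3.08 hours)

40/13 hours


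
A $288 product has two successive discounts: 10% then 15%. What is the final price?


First discount:
10% of $288 = $28.80
Price after first discount:
$288 - $28.80 = $259.20
Second discount:
15% of $259.20 = $38.88
Final price:
$259.20 - $38.88 = $220.32

$220.32


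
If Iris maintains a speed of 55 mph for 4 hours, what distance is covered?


Use the formula: distance = speed x time
Speed = 55 mph, Time = 4 hours
55 x 4 = 220 miles

220 miles


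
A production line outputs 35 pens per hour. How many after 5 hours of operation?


Production rate: 35 pens per hour
Time: 5 hours
Total: 35 x 5 = 175 pens

175 pens


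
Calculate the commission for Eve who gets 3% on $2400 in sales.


Convert rate to decimal:
3% = 0.03
Multiply by sales:
$2400 x 0.03 = $72

$72


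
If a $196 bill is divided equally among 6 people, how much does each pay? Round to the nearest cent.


Total bill: $196
Number of people: 6
Each pays: $196 / 6 = $32.6666... ≈ $32.67

$32.67


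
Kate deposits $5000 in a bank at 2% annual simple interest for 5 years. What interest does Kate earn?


Use the formula I = P x R x T / 100
P x R x T = 5000 x 2 x 5 = 50000
I = 50000 / 100 = $500

$500


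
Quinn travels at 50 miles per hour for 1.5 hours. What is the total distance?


Use the formula: distance = speed x time
Speed = 50 mph, Time = 1.5 hours
50 x 1.5 = 75 miles

75 miles


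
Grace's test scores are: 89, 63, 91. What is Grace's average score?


Add the scores:
89 + 63 + 91 = 243
Divide by the number of tests:
243 / 3 = 81

81


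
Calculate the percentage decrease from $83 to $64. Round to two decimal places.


Find the absolute change:
|64 - 83| = 19
Divide by original and multiply by 100:
19 / 83 x 100 = 22.8915...% ≈ 22.89%

22.89%


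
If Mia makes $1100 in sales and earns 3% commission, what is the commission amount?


Convert rate to decimal:
3% = 0.03
Multiply by sales:
$1100 x 0.03 = $33

$33


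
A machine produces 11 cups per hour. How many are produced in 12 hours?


Production rate: 11 cups per hour
Time: 12 hours
Total: 11 x 12 = 132 cups

132 cups


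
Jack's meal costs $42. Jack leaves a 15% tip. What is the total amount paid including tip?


Calculate the tip:
15% of $42 = $6.30
Add tip to meal cost:
$42 + $6.30 = $48.30

$48.30


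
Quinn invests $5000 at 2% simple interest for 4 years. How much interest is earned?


Use the formula I = P x R x T / 100
P x R x T = 5000 x 2 x 4 = 40000
I = 40000 / 100 = $400

$400


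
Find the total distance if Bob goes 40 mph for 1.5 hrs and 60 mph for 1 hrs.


Leg 1 distance:
40 x 1.5 = 60 miles
Leg 2 distance:
60 x 1 = 60 miles
Total distance:
60 + 60 = 120 miles

120 miles


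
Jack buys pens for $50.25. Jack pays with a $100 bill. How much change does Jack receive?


Start with the amount paid:
$100
Subtract the price:
$100 - $50.25 = $49.75

$49.75


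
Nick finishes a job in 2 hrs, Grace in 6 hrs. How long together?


Nick's rate: 1/2 of the job per hour
Grace's rate: 1/6 of the job per hour
Combined rate: 1/2 + 1/6 = 2/3 per hour
Time = 1 / (2/3) = 3/2 = 1.5 hours

1.5 hours


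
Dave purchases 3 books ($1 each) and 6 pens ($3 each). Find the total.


Cost of books:
3 x $1 = $3
Cost of pens:
6 x $3 = $18
Add both:
$3 + $18 = $21

$21


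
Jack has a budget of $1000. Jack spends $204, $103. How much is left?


Add up expenses:
$204 + $103 = $307
Subtract from budget:
$1000 - $307 = $693

$693


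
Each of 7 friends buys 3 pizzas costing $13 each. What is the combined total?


Cost per person:
3 x $13 = $39
Group total:
7 x $39 = $273

$273


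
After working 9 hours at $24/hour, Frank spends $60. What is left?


Calculate earnings:
9 x $24 = $216
Subtract spending:
$216 - $60 = $156

$156


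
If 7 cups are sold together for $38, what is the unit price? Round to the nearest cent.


Total cost: $38
Number of items: 7
Unit price: $38 / 7 = $5.4285... ≈ $5.43

$5.43


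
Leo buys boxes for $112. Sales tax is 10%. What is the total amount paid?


Calculate the tax:
10% of $112 = $11.20
Add tax to price:
$112 + $11.20 = $123.20

$123.20


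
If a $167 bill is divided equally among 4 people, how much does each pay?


Total bill: $167
Number of people: 4
Each pays: $167 / 4 = $41.75

$41.75


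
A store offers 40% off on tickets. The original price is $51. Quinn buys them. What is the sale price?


Calculate the discount amount:
40% of $51 = $20.40
Subtract from original:
$51 - $20.40 = $30.60

$30.60


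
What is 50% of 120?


Convert percentage to decimal:
50% = 0.5
Multiply:
120 x 0.5 = 60

60


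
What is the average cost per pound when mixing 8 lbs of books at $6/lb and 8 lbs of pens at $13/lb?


Cost of books:
8 x $6 = $48
Cost of pens:
8 x $13 = $104
Total cost: $48 + $104 = $152
Total weight: 16 lbs
Average: $152 / 16 = $9.50/lb

$9.50/lb


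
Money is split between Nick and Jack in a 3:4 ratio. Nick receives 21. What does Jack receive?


Find the multiplier:
21 / 3 = 7
Apply to Jack's share:
4 x 7 = 28

28


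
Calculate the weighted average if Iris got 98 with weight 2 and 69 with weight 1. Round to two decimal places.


Weighted sum:
2 x 98 + 1 x 69 = 265
Total weight:
2 + 1 = 3
Weighted average:
265 / 3 = 88.3333... ≈ 88.33

88.33


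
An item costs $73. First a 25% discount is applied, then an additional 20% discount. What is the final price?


First discount:
25% of $73 = $18.25
Price after first discount:
$73 - $18.25 = $54.75
Second discount:
20% of $54.75 = $10.95
Final price:
$54.75 - $10.95 = $43.80

$43.80


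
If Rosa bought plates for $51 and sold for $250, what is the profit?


Selling price = $250
Cost price = $51
Profit = selling price - cost price:
Profit = $250 - $51 = $199

$199


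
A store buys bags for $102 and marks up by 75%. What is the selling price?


Calculate the markup amount:
75% of $102 = $76.50
Add to cost:
$102 + $76.50 = $178.50

$178.50


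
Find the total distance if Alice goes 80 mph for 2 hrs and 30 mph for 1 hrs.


Leg 1 distance:
80 x 2 = 160 miles
Leg 2 distance:
30 x 1 = 30 miles
Total distance:
160 + 30 = 190 miles

190 miles


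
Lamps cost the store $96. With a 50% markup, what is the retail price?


Calculate the markup amount:
50% of $96 = $48
Add to cost:
$96 + $48 = $144

$144


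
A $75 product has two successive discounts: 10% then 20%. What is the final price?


First discount:
10% of $75 = $7.50
Price after first discount:
$75 - $7.50 = $67.50
Second discount:
20% of $67.50 = $13.50
Final price:
$67.50 - $13.50 = $54

$54


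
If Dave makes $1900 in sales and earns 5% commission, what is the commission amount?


Convert rate to decimal:
5% = 0.05
Multiply by sales:
$1900 x 0.05 = $95

$95


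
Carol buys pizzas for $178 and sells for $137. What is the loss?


Selling price = $137
Cost price = $178
Loss = cost price - selling price:
Loss = $178 - $137 = $41

$41


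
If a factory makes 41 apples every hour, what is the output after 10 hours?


Production rate: 41 apples per hour
Time: 10 hours
Total: 41 x 10 = 410 apples

410 apples


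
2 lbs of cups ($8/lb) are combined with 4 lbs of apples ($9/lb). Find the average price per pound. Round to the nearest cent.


Cost of cups:
2 x $8 = $16
Cost of apples:
4 x $9 = $36
Total cost: $16 + $36 = $52
Total weight: 6 lbs
Average: $52 / 6 = $8.6666... ≈ $8.67/lb

$8.67/lb


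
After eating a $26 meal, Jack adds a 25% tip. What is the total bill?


Calculate the tip:
25% of $26 = $6.50
Add tip to meal cost:
$26 + $6.50 = $32.50

$32.50


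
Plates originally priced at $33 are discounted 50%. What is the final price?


Calculate the discount amount:
50% of $33 = $16.50
Subtract from original:
$33 - $16.50 = $16.50

$16.50


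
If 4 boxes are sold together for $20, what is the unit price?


Total cost: $20
Number of items: 4
Unit price: $20 / 4 = $5

$5


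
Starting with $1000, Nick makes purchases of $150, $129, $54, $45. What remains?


Add up expenses:
$150 + $129 + $54 + $45 = $378
Subtract from budget:
$1000 - $378 = $622

$622


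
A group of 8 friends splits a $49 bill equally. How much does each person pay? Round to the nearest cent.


Total bill: $49
Number of people: 8
Each pays: $49 / 8 = $6.125 ≈ $6.13

$6.13


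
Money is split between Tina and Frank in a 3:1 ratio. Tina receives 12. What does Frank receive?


Find the multiplier:
12 / 3 = 4
Apply to Frank's share:
1 x 4 = 4

4


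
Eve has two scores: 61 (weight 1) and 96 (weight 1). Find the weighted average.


Weighted sum:
1 x 61 + 1 x 96 = 157
Total weight:
1 + 1 = 2
Weighted average:
157 / 2 = 78.5

78.5


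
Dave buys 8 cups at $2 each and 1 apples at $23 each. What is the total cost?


Cost of cups:
8 x $2 = $16
Cost of apples:
1 x $23 = $23
Add both:
$16 + $23 = $39

$39


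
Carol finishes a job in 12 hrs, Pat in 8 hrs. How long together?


Carol's rate: 1/12 of the job per hour
Pat's rate: 1/8 of the job per hour
Combined rate: 1/12 + 1/8 = 5/24 per hour
Time = 1 / (5/24) = 24/5 = 4.8 hours

4.8 hours


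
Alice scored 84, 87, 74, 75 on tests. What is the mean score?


Add the scores:
84 + 87 + 74 + 75 = 320
Divide by the number of tests:
320 / 4 = 80

80


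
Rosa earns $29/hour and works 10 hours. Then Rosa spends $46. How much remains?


Calculate earnings:
10 x $29 = $290
Subtract spending:
$290 - $46 = $244

$244


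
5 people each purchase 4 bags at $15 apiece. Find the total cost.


Cost per person:
4 x $15 = $60
Group total:
5 x $60 = $300

$300


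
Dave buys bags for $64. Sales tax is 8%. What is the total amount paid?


Calculate the tax:
8% of $64 = $5.12
Add tax to price:
$64 + $5.12 = $69.12

$69.12


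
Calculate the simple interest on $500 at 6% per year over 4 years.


Use the formula I = P x R x T / 100
P x R x T = 500 x 6 x 4 = 12000
I = 12000 / 100 = $120

$120


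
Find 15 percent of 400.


Convert percentage to decimal:
15% = 0.15
Multiply:
400 x 0.15 = 60

60


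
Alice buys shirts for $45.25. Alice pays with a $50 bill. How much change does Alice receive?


Start with the amount paid:
$50
Subtract the price:
$50 - $45.25 = $4.75

$4.75


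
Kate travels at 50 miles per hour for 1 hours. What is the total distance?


Use the formula: distance = speed x time
Speed = 50 mph, Time = 1 hours
50 x 1 = 50 miles

50 miles


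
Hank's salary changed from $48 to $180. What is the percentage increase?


Find the absolute change:
|180 - 48| = 132
Divide by original and multiply by 100:
132 / 48 x 100 = 275%

275%


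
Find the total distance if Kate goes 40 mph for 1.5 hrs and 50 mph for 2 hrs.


Leg 1 distance:
40 x 1.5 = 60 miles
Leg 2 distance:
50 x 2 = 100 miles
Total distance:
60 + 100 = 160 miles

160 miles


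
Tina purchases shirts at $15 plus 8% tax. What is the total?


Calculate the tax:
8% of $15 = $1.20
Add tax to price:
$15 + $1.20 = $16.20

$16.20


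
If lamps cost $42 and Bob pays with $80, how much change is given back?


Start with the amount paid:
$80
Subtract the price:
$80 - $42 = $38

$38


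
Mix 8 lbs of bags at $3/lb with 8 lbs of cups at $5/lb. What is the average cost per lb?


Cost of bags:
8 x $3 = $24
Cost of cups:
8 x $5 = $40
Total cost: $24 + $40 = $64
Total weight: 16 lbs
Average: $64 / 16 = $4/lb

$4/lb


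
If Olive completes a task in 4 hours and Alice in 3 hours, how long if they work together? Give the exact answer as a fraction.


Olive's rate: 1/4 of the job per hour
Alice's rate: 1/3 of the job per hour
Combined rate: 1/4 + 1/3 = 7/12 per hour
Time = 1 / (7/12) = 12/7 hours (≈ 1.71 hours)

12/7 hours


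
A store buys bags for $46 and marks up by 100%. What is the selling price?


Calculate the markup amount:
100% of $46 = $46
Add to cost:
$46 + $46 = $92

$92


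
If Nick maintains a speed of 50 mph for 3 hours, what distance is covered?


Use the formula: distance = speed x time
Speed = 50 mph, Time = 3 hours
50 x 3 = 150 miles

150 miles


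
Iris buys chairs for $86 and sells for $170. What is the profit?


Selling price = $170
Cost price = $86
Profit = selling price - cost price:
Profit = $170 - $86 = $84

$84


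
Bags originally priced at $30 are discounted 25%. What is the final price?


Calculate the discount amount:
25% of $30 = $7.50
Subtract from original:
$30 - $7.50 = $22.50

$22.50


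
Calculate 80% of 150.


Convert percentage to decimal:
80% = 0.8
Multiply:
150 x 0.8 = 120

120


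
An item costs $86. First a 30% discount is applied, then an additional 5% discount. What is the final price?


First discount:
30% of $86 = $25.80
Price after first discount:
$86 - $25.80 = $60.20
Second discount:
5% of $60.20 = $3.01
Final price:
$60.20 - $3.01 = $57.19

$57.19


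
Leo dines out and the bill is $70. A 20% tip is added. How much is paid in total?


Calculate the tip:
20% of $70 = $14
Add tip to meal cost:
$70 + $14 = $84

$84


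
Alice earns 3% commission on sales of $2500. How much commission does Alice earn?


Convert rate to decimal:
3% = 0.03
Multiply by sales:
$2500 x 0.03 = $75

$75


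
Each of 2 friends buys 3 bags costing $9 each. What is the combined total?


Cost per person:
3 x $9 = $27
Group total:
2 x $27 = $54

$54


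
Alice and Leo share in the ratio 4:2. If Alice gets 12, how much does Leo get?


Find the multiplier:
12 / 4 = 3
Apply to Leo's share:
2 x 3 = 6

6


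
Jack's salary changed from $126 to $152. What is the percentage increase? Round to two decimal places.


Find the absolute change:
|152 - 126| = 26
Divide by original and multiply by 100:
26 / 126 x 100 = 20.6349...% ≈ 20.63%

20.63%


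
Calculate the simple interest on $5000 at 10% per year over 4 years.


Use the formula I = P x R x T / 100
P x R x T = 5000 x 10 x 4 = 200000
I = 200000 / 100 = $2000

$2000


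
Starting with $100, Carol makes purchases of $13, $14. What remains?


Add up expenses:
$13 + $14 = $27
Subtract from budget:
$100 - $27 = $73

$73


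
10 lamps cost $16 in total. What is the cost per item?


Total cost: $16
Number of items: 10
Unit price: $16 / 10 = $1.60

$1.60


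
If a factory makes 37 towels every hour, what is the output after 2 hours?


Production rate: 37 towels per hour
Time: 2 hours
Total: 37 x 2 = 74 towels

74 towels


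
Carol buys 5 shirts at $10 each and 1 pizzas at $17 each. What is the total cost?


Cost of shirts:
5 x $10 = $50
Cost of pizzas:
1 x $17 = $17
Add both:
$50 + $17 = $67

$67


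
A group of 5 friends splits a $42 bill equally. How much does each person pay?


Total bill: $42
Number of people: 5
Each pays: $42 / 5 = $8.40

$8.40


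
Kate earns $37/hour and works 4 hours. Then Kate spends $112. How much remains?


Calculate earnings:
4 x $37 = $148
Subtract spending:
$148 - $112 = $36

$36


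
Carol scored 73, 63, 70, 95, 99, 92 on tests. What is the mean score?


Add the scores:
73 + 63 + 70 + 95 + 99 + 92 = 492
Divide by the number of tests:
492 / 6 = 82

82


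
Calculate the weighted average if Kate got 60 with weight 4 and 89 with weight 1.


Weighted sum:
4 x 60 + 1 x 89 = 329
Total weight:
4 + 1 = 5
Weighted average:
329 / 5 = 65.8

65.8


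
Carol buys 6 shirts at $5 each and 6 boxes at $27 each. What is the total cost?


Cost of shirts:
6 x $5 = $30
Cost of boxes:
6 x $27 = $162
Add both:
$30 + $162 = $192

$192


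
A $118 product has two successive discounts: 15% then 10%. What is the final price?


First discount:
15% of $118 = $17.70
Price after first discount:
$118 - $17.70 = $100.30
Second discount:
10% of $100.30 = $10.03
Final price:
$100.30 - $10.03 = $90.27

$90.27


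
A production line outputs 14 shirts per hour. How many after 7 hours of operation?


Production rate: 14 shirts per hour
Time: 7 hours
Total: 14 x 7 = 98 shirts

98 shirts


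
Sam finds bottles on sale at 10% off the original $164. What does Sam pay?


Calculate the discount amount:
10% of $164 = $16.40
Subtract from original:
$164 - $16.40 = $147.60

$147.60


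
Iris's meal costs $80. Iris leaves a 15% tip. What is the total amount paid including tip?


Calculate the tip:
15% of $80 = $12
Add tip to meal cost:
$80 + $12 = $92

$92


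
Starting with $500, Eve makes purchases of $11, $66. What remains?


Add up expenses:
$11 + $66 = $77
Subtract from budget:
$500 - $77 = $423

$423


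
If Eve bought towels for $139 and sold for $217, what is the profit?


Selling price = $217
Cost price = $139
Profit = selling price - cost price:
Profit = $217 - $139 = $78

$78


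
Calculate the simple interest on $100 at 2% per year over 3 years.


Use the formula I = P x R x T / 100
P x R x T = 100 x 2 x 3 = 600
I = 600 / 100 = $6

$6


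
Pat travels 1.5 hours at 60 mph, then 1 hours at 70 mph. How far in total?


Leg 1 distance:
60 x 1.5 = 90 miles
Leg 2 distance:
70 x 1 = 70 miles
Total distance:
90 + 70 = 160 miles

160 miles


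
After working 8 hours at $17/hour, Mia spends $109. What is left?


Calculate earnings:
8 x $17 = $136
Subtract spending:
$136 - $109 = $27

$27


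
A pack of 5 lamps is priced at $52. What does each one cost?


Total cost: $52
Number of items: 5
Unit price: $52 / 5 = $10.40

$10.40


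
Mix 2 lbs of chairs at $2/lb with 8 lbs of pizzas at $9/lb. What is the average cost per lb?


Cost of chairs:
2 x $2 = $4
Cost of pizzas:
8 x $9 = $72
Total cost: $4 + $72 = $76
Total weight: 10 lbs
Average: $76 / 10 = $7.60/lb

$7.60/lb


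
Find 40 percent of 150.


Convert percentage to decimal:
40% = 0.4
Multiply:
150 x 0.4 = 60

60


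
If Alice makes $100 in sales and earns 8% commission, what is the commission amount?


Convert rate to decimal:
8% = 0.08
Multiply by sales:
$100 x 0.08 = $8

$8


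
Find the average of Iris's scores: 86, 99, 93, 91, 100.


Add the scores:
86 + 99 + 93 + 91 + 100 = 469
Divide by the number of tests:
469 / 5 = 93.8

93.8


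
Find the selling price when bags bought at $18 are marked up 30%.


Calculate the markup amount:
30% of $18 = $5.40
Add to cost:
$18 + $5.40 = $23.40

$23.40


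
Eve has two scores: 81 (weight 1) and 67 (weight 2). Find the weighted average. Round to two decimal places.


Weighted sum:
1 x 81 + 2 x 67 = 215
Total weight:
1 + 2 = 3
Weighted average:
215 / 3 = 71.6666... ≈ 71.67

71.67


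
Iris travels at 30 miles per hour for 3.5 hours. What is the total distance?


Use the formula: distance = speed x time
Speed = 30 mph, Time = 3.5 hours
30 x 3.5 = 105 miles

105 miles


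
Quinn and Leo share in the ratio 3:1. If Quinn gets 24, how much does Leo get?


Find the multiplier:
24 / 3 = 8
Apply to Leo's share:
1 x 8 = 8

8


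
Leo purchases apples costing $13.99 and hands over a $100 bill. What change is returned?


Start with the amount paid:
$100
Subtract the price:
$100 - $13.99 = $86.01

$86.01


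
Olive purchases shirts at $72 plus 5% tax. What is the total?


Calculate the tax:
5% of $72 = $3.60
Add tax to price:
$72 + $3.60 = $75.60

$75.60


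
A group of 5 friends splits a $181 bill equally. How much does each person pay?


Total bill: $181
Number of people: 5
Each pays: $181 / 5 = $36.20

$36.20


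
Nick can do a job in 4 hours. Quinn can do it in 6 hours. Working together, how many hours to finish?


Nick's rate: 1/4 of the job per hour
Quinn's rate: 1/6 of the job per hour
Combined rate: 1/4 + 1/6 = 5/12 per hour
Time = 1 / (5/12) = 12/5 = 2.4 hours

2.4 hours


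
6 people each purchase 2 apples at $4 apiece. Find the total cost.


Cost per person:
2 x $4 = $8
Group total:
6 x $8 = $48

$48


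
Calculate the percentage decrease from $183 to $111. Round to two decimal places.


Find the absolute change:
|111 - 183| = 72
Divide by original and multiply by 100:
72 / 183 x 100 = 39.3442...% ≈ 39.34%

39.34%


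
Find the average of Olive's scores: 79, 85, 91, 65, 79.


Add the scores:
79 + 85 + 91 + 65 + 79 = 399
Divide by the number of tests:
399 / 5 = 79.8

79.8


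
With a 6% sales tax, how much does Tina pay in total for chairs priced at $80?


Calculate the tax:
6% of $80 = $4.80
Add tax to price:
$80 + $4.80 = $84.80

$84.80


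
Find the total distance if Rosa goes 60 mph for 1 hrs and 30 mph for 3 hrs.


Leg 1 distance:
60 x 1 = 60 miles
Leg 2 distance:
30 x 3 = 90 miles
Total distance:
60 + 90 = 150 miles

150 miles


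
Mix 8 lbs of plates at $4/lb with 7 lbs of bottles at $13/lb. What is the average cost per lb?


Cost of plates:
8 x $4 = $32
Cost of bottles:
7 x $13 = $91
Total cost: $32 + $91 = $123
Total weight: 15 lbs
Average: $123 / 15 = $8.20/lb

$8.20/lb


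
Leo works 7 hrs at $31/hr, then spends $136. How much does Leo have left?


Calculate earnings:
7 x $31 = $217
Subtract spending:
$217 - $136 = $81

$81


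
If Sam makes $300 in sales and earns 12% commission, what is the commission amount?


Convert rate to decimal:
12% = 0.12
Multiply by sales:
$300 x 0.12 = $36

$36


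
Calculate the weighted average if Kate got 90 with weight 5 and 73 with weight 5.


Weighted sum:
5 x 90 + 5 x 73 = 815
Total weight:
5 + 5 = 10
Weighted average:
815 / 10 = 81.5

81.5


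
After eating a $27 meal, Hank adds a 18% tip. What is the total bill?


Calculate the tip:
18% of $27 = $4.86
Add tip to meal cost:
$27 + $4.86 = $31.86

$31.86


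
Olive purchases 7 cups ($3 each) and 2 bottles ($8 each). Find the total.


Cost of cups:
7 x $3 = $21
Cost of bottles:
2 x $8 = $16
Add both:
$21 + $16 = $37

$37


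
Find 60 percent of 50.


Convert percentage to decimal:
60% = 0.6
Multiply:
50 x 0.6 = 30

30


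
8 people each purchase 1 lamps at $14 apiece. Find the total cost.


Cost per person:
1 x $14 = $14
Group total:
8 x $14 = $112

$112


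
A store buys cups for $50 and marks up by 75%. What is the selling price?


Calculate the markup amount:
75% of $50 = $37.50
Add to cost:
$50 + $37.50 = $87.50

$87.50


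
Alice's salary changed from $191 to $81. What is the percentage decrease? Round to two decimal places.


Find the absolute change:
|81 - 191| = 110
Divide by original and multiply by 100:
110 / 191 x 100 = 57.5916...% ≈ 57.59%

57.59%


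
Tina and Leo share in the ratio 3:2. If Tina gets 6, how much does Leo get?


Find the multiplier:
6 / 3 = 2
Apply to Leo's share:
2 x 2 = 4

4


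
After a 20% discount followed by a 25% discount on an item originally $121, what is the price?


First discount:
20% of $121 = $24.20
Price after first discount:
$121 - $24.20 = $96.80
Second discount:
25% of $96.80 = $24.20
Final price:
$96.80 - $24.20 = $72.60

$72.60


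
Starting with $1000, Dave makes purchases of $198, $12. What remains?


Add up expenses:
$198 + $12 = $210
Subtract from budget:
$1000 - $210 = $790

$790


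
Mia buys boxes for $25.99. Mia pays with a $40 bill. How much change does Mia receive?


Start with the amount paid:
$40
Subtract the price:
$40 - $25.99 = $14.01

$14.01


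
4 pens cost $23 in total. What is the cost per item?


Total cost: $23
Number of items: 4
Unit price: $23 / 4 = $5.75

$5.75


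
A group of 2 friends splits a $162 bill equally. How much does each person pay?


Total bill: $162
Number of people: 2
Each pays: $162 / 2 = $81

$81


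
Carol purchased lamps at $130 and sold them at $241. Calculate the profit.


Selling price = $241
Cost price = $130
Profit = selling price - cost price:
Profit = $241 - $130 = $111

$111


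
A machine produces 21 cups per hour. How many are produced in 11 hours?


Production rate: 21 cups per hour
Time: 11 hours
Total: 21 x 11 = 231 cups

231 cups


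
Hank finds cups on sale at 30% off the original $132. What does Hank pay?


Calculate the discount amount:
30% of $132 = $39.60
Subtract from original:
$132 - $39.60 = $92.40

$92.40


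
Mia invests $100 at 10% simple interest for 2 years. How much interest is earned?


Use the formula I = P x R x T / 100
P x R x T = 100 x 10 x 2 = 2000
I = 2000 / 100 = $20

$20


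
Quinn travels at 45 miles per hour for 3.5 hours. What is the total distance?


Use the formula: distance = speed x time
Speed = 45 mph, Time = 3.5 hours
45 x 3.5 = 157.5 miles

157.5 miles


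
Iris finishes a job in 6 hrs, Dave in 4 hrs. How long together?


Iris's rate: 1/6 of the job per hour
Dave's rate: 1/4 of the job per hour
Combined rate: 1/6 + 1/4 = 5/12 per hour
Time = 1 / (5/12) = 12/5 = 2.4 hours

2.4 hours


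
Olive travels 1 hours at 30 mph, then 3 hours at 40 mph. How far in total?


Leg 1 distance:
30 x 1 = 30 miles
Leg 2 distance:
40 x 3 = 120 miles
Total distance:
30 + 120 = 150 miles

150 miles


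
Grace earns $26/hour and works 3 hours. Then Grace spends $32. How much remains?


Calculate earnings:
3 x $26 = $78
Subtract spending:
$78 - $32 = $46

$46


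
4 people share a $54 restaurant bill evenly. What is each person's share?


Total bill: $54
Number of people: 4
Each pays: $54 / 4 = $13.50

$13.50


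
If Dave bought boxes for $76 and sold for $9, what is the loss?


Selling price = $9
Cost price = $76
Loss = cost price - selling price:
Loss = $76 - $9 = $67

$67


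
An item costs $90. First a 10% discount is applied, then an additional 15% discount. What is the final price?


First discount:
10% of $90 = $9
Price after first discount:
$90 - $9 = $81
Second discount:
15% of $81 = $12.15
Final price:
$81 - $12.15 = $68.85

$68.85


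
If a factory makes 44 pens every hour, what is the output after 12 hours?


Production rate: 44 pens per hour
Time: 12 hours
Total: 44 x 12 = 528 pens

528 pens


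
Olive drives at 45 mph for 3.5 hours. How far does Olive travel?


Use the formula: distance = speed x time
Speed = 45 mph, Time = 3.5 hours
45 x 3.5 = 157.5 miles

157.5 miles


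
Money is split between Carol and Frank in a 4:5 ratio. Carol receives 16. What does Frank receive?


Find the multiplier:
16 / 4 = 4
Apply to Frank's share:
5 x 4 = 20

20


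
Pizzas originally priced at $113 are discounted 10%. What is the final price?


Calculate the discount amount:
10% of $113 = $11.30
Subtract from original:
$113 - $11.30 = $101.70

$101.70


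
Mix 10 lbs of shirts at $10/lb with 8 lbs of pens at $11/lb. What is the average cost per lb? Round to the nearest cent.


Cost of shirts:
10 x $10 = $100
Cost of pens:
8 x $11 = $88
Total cost: $100 + $88 = $188
Total weight: 18 lbs
Average: $188 / 18 = $10.4444... ≈ $10.44/lb

$10.44/lb


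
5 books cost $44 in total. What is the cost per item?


Total cost: $44
Number of items: 5
Unit price: $44 / 5 = $8.80

$8.80


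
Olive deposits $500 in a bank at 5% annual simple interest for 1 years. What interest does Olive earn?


Use the formula I = P x R x T / 100
P x R x T = 500 x 5 x 1 = 2500
I = 2500 / 100 = $25

$25


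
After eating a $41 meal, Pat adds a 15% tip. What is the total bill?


Calculate the tip:
15% of $41 = $6.15
Add tip to meal cost:
$41 + $6.15 = $47.15

$47.15


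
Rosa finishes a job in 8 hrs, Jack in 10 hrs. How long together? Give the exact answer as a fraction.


Rosa's rate: 1/8 of the job per hour
Jack's rate: 1/10 of the job per hour
Combined rate: 1/8 + 1/10 = 9/40 per hour
Time = 1 / (9/40) = 40/9 hours (≈ 4.44 hours)

40/9 hours


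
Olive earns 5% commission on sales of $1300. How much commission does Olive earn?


Convert rate to decimal:
5% = 0.05
Multiply by sales:
$1300 x 0.05 = $65

$65


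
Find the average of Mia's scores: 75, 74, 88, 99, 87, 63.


Add the scores:
75 + 74 + 88 + 99 + 87 + 63 = 486
Divide by the number of tests:
486 / 6 = 81

81
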